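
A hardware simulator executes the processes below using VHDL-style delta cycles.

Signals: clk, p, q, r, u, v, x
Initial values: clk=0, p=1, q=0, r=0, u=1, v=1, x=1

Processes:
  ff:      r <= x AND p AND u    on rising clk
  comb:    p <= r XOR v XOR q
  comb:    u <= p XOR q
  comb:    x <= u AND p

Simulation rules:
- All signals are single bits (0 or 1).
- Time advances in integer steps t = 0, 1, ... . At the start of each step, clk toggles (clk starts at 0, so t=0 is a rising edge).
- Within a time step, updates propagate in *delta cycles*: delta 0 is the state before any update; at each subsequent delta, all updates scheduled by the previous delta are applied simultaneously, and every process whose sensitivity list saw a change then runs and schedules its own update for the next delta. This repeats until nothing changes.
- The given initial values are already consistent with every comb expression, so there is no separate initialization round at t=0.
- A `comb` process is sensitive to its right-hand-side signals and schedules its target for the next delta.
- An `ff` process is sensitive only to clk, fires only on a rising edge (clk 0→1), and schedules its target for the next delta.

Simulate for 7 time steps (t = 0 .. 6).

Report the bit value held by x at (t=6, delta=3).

0

t0.Δ0 p=1 clk=0 q=0 x=1 u=1 r=0 v=1
t0.Δ1 p=1 clk=1 q=0 x=1 u=1 r=0 v=1
t0.Δ2 p=1 clk=1 q=0 x=1 u=1 r=1 v=1
t0.Δ3 p=0 clk=1 q=0 x=1 u=1 r=1 v=1
t0.Δ4 p=0 clk=1 q=0 x=0 u=0 r=1 v=1
t1.Δ0 p=0 clk=1 q=0 x=0 u=0 r=1 v=1
t1.Δ1 p=0 clk=0 q=0 x=0 u=0 r=1 v=1
t2.Δ0 p=0 clk=0 q=0 x=0 u=0 r=1 v=1
t2.Δ1 p=0 clk=1 q=0 x=0 u=0 r=1 v=1
t2.Δ2 p=0 clk=1 q=0 x=0 u=0 r=0 v=1
t2.Δ3 p=1 clk=1 q=0 x=0 u=0 r=0 v=1
t2.Δ4 p=1 clk=1 q=0 x=0 u=1 r=0 v=1
t2.Δ5 p=1 clk=1 q=0 x=1 u=1 r=0 v=1
t3.Δ0 p=1 clk=1 q=0 x=1 u=1 r=0 v=1
t3.Δ1 p=1 clk=0 q=0 x=1 u=1 r=0 v=1
t4.Δ0 p=1 clk=0 q=0 x=1 u=1 r=0 v=1
t4.Δ1 p=1 clk=1 q=0 x=1 u=1 r=0 v=1
t4.Δ2 p=1 clk=1 q=0 x=1 u=1 r=1 v=1
t4.Δ3 p=0 clk=1 q=0 x=1 u=1 r=1 v=1
t4.Δ4 p=0 clk=1 q=0 x=0 u=0 r=1 v=1
t5.Δ0 p=0 clk=1 q=0 x=0 u=0 r=1 v=1
t5.Δ1 p=0 clk=0 q=0 x=0 u=0 r=1 v=1
t6.Δ0 p=0 clk=0 q=0 x=0 u=0 r=1 v=1
t6.Δ1 p=0 clk=1 q=0 x=0 u=0 r=1 v=1
t6.Δ2 p=0 clk=1 q=0 x=0 u=0 r=0 v=1
t6.Δ3 p=1 clk=1 q=0 x=0 u=0 r=0 v=1
t6.Δ4 p=1 clk=1 q=0 x=0 u=1 r=0 v=1
t6.Δ5 p=1 clk=1 q=0 x=1 u=1 r=0 v=1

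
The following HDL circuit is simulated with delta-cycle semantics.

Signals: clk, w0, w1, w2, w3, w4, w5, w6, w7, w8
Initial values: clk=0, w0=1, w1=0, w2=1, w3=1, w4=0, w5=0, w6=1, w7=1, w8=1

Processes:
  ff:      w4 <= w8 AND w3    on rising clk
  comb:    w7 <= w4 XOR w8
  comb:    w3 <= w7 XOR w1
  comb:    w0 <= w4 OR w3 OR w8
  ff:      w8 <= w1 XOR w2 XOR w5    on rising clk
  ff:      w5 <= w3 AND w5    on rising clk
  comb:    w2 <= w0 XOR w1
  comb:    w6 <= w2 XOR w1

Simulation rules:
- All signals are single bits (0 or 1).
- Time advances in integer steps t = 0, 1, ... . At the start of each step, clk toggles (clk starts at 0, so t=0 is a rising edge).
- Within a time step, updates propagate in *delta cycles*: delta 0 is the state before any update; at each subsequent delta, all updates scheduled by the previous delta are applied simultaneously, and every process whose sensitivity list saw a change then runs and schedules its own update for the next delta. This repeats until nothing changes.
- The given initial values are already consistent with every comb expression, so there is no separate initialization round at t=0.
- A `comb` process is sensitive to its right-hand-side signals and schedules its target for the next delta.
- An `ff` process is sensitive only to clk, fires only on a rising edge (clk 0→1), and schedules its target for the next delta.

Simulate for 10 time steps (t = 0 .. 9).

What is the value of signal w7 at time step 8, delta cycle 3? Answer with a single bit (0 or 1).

t0.Δ0 w8=1 w3=1 w7=1 w2=1 w6=1 clk=0 w4=0 w1=0 w5=0 w0=1
t0.Δ1 w8=1 w3=1 w7=1 w2=1 w6=1 clk=1 w4=0 w1=0 w5=0 w0=1
t0.Δ2 w8=1 w3=1 w7=1 w2=1 w6=1 clk=1 w4=1 w1=0 w5=0 w0=1
t0.Δ3 w8=1 w3=1 w7=0 w2=1 w6=1 clk=1 w4=1 w1=0 w5=0 w0=1
t0.Δ4 w8=1 w3=0 w7=0 w2=1 w6=1 clk=1 w4=1 w1=0 w5=0 w0=1
t1.Δ0 w8=1 w3=0 w7=0 w2=1 w6=1 clk=1 w4=1 w1=0 w5=0 w0=1
t1.Δ1 w8=1 w3=0 w7=0 w2=1 w6=1 clk=0 w4=1 w1=0 w5=0 w0=1
t2.Δ0 w8=1 w3=0 w7=0 w2=1 w6=1 clk=0 w4=1 w1=0 w5=0 w0=1
t2.Δ1 w8=1 w3=0 w7=0 w2=1 w6=1 clk=1 w4=1 w1=0 w5=0 w0=1
t2.Δ2 w8=1 w3=0 w7=0 w2=1 w6=1 clk=1 w4=0 w1=0 w5=0 w0=1
t2.Δ3 w8=1 w3=0 w7=1 w2=1 w6=1 clk=1 w4=0 w1=0 w5=0 w0=1
t2.Δ4 w8=1 w3=1 w7=1 w2=1 w6=1 clk=1 w4=0 w1=0 w5=0 w0=1
t3.Δ0 w8=1 w3=1 w7=1 w2=1 w6=1 clk=1 w4=0 w1=0 w5=0 w0=1
t3.Δ1 w8=1 w3=1 w7=1 w2=1 w6=1 clk=0 w4=0 w1=0 w5=0 w0=1
t4.Δ0 w8=1 w3=1 w7=1 w2=1 w6=1 clk=0 w4=0 w1=0 w5=0 w0=1
t4.Δ1 w8=1 w3=1 w7=1 w2=1 w6=1 clk=1 w4=0 w1=0 w5=0 w0=1
t4.Δ2 w8=1 w3=1 w7=1 w2=1 w6=1 clk=1 w4=1 w1=0 w5=0 w0=1
t4.Δ3 w8=1 w3=1 w7=0 w2=1 w6=1 clk=1 w4=1 w1=0 w5=0 w0=1
t4.Δ4 w8=1 w3=0 w7=0 w2=1 w6=1 clk=1 w4=1 w1=0 w5=0 w0=1
t5.Δ0 w8=1 w3=0 w7=0 w2=1 w6=1 clk=1 w4=1 w1=0 w5=0 w0=1
t5.Δ1 w8=1 w3=0 w7=0 w2=1 w6=1 clk=0 w4=1 w1=0 w5=0 w0=1
t6.Δ0 w8=1 w3=0 w7=0 w2=1 w6=1 clk=0 w4=1 w1=0 w5=0 w0=1
t6.Δ1 w8=1 w3=0 w7=0 w2=1 w6=1 clk=1 w4=1 w1=0 w5=0 w0=1
t6.Δ2 w8=1 w3=0 w7=0 w2=1 w6=1 clk=1 w4=0 w1=0 w5=0 w0=1
t6.Δ3 w8=1 w3=0 w7=1 w2=1 w6=1 clk=1 w4=0 w1=0 w5=0 w0=1
t6.Δ4 w8=1 w3=1 w7=1 w2=1 w6=1 clk=1 w4=0 w1=0 w5=0 w0=1
t7.Δ0 w8=1 w3=1 w7=1 w2=1 w6=1 clk=1 w4=0 w1=0 w5=0 w0=1
t7.Δ1 w8=1 w3=1 w7=1 w2=1 w6=1 clk=0 w4=0 w1=0 w5=0 w0=1
t8.Δ0 w8=1 w3=1 w7=1 w2=1 w6=1 clk=0 w4=0 w1=0 w5=0 w0=1
t8.Δ1 w8=1 w3=1 w7=1 w2=1 w6=1 clk=1 w4=0 w1=0 w5=0 w0=1
t8.Δ2 w8=1 w3=1 w7=1 w2=1 w6=1 clk=1 w4=1 w1=0 w5=0 w0=1
t8.Δ3 w8=1 w3=1 w7=0 w2=1 w6=1 clk=1 w4=1 w1=0 w5=0 w0=1
t8.Δ4 w8=1 w3=0 w7=0 w2=1 w6=1 clk=1 w4=1 w1=0 w5=0 w0=1
t9.Δ0 w8=1 w3=0 w7=0 w2=1 w6=1 clk=1 w4=1 w1=0 w5=0 w0=1
t9.Δ1 w8=1 w3=0 w7=0 w2=1 w6=1 clk=0 w4=1 w1=0 w5=0 w0=1

0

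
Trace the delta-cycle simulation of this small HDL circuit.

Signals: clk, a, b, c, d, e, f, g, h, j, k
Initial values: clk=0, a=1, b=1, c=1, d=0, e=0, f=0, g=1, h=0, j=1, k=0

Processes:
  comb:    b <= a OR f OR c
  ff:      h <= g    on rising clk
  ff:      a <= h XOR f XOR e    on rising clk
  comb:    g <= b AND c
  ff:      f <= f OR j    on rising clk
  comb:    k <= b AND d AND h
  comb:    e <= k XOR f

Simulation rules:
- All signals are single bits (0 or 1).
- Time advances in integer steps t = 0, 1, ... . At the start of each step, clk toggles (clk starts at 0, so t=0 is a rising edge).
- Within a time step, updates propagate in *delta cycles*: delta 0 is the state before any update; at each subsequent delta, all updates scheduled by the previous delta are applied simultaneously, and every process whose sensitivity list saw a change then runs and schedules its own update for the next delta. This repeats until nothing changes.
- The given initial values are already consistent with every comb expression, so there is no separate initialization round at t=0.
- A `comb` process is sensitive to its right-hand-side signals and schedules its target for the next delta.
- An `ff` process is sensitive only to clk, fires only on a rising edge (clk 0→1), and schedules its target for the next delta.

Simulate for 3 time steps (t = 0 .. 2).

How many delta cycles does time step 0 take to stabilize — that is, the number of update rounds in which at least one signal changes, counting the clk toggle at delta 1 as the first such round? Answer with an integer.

t0.Δ0 clk=0 k=0 e=0 h=0 c=1 b=1 a=1 f=0 g=1 j=1 d=0
t0.Δ1 clk=1 k=0 e=0 h=0 c=1 b=1 a=1 f=0 g=1 j=1 d=0
t0.Δ2 clk=1 k=0 e=0 h=1 c=1 b=1 a=0 f=1 g=1 j=1 d=0
t0.Δ3 clk=1 k=0 e=1 h=1 c=1 b=1 a=0 f=1 g=1 j=1 d=0
t1.Δ0 clk=1 k=0 e=1 h=1 c=1 b=1 a=0 f=1 g=1 j=1 d=0
t1.Δ1 clk=0 k=0 e=1 h=1 c=1 b=1 a=0 f=1 g=1 j=1 d=0
t2.Δ0 clk=0 k=0 e=1 h=1 c=1 b=1 a=0 f=1 g=1 j=1 d=0
t2.Δ1 clk=1 k=0 e=1 h=1 c=1 b=1 a=0 f=1 g=1 j=1 d=0
t2.Δ2 clk=1 k=0 e=1 h=1 c=1 b=1 a=1 f=1 g=1 j=1 d=0

3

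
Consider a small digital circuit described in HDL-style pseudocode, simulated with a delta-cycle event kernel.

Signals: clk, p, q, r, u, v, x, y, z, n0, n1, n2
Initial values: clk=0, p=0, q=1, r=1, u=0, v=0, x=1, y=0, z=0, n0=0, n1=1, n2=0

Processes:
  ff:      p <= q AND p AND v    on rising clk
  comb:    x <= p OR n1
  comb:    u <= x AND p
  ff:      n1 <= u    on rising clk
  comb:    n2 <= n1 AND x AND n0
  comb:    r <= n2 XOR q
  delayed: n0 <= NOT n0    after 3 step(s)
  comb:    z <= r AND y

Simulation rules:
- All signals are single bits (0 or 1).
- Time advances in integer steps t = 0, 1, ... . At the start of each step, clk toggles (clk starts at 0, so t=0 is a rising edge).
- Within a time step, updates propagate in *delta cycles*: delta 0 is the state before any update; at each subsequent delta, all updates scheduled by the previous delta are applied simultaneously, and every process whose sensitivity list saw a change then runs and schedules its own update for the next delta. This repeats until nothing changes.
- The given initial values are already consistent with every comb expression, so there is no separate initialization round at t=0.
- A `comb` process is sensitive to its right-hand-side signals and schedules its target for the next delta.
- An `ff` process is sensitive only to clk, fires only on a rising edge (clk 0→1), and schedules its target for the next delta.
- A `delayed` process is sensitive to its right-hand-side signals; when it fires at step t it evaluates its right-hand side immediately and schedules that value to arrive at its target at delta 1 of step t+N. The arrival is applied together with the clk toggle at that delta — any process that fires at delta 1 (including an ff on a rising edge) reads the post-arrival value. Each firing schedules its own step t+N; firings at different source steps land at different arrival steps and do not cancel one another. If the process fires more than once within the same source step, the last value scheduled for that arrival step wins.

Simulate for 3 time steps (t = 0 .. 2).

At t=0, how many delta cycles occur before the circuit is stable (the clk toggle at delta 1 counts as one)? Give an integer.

3

[bits: q,n0,z,p,n1,clk,r,n2,u,v,x,y]
t=0: Δ0=100010100010 Δ1=100011100010 Δ2=100001100010 Δ3=100001100000 | 3Δ
t=1: Δ0=100001100000 Δ1=100000100000 | 1Δ
t=2: Δ0=100000100000 Δ1=100001100000 | 1Δ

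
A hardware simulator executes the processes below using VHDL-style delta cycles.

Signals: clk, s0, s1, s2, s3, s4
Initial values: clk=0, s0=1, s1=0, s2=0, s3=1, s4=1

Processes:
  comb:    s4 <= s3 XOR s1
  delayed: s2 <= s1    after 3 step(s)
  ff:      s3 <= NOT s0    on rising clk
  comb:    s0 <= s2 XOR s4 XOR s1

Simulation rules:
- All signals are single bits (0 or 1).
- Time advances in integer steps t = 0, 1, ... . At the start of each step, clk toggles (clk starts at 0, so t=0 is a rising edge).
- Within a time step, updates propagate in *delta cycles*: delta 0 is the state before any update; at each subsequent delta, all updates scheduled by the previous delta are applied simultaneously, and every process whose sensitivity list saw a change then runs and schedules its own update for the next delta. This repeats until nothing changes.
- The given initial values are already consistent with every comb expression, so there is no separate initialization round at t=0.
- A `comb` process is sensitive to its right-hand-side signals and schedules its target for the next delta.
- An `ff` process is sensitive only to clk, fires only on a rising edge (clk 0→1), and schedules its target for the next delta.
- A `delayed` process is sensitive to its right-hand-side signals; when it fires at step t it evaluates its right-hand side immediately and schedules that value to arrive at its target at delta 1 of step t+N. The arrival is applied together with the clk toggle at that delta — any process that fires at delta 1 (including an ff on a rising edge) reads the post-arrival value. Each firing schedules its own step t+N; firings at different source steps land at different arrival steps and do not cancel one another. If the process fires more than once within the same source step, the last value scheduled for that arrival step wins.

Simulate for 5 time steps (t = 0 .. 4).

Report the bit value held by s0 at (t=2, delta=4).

1

t0.Δ0 s4=1 s0=1 clk=0 s3=1 s1=0 s2=0
t0.Δ1 s4=1 s0=1 clk=1 s3=1 s1=0 s2=0
t0.Δ2 s4=1 s0=1 clk=1 s3=0 s1=0 s2=0
t0.Δ3 s4=0 s0=1 clk=1 s3=0 s1=0 s2=0
t0.Δ4 s4=0 s0=0 clk=1 s3=0 s1=0 s2=0
t1.Δ0 s4=0 s0=0 clk=1 s3=0 s1=0 s2=0
t1.Δ1 s4=0 s0=0 clk=0 s3=0 s1=0 s2=0
t2.Δ0 s4=0 s0=0 clk=0 s3=0 s1=0 s2=0
t2.Δ1 s4=0 s0=0 clk=1 s3=0 s1=0 s2=0
t2.Δ2 s4=0 s0=0 clk=1 s3=1 s1=0 s2=0
t2.Δ3 s4=1 s0=0 clk=1 s3=1 s1=0 s2=0
t2.Δ4 s4=1 s0=1 clk=1 s3=1 s1=0 s2=0
t3.Δ0 s4=1 s0=1 clk=1 s3=1 s1=0 s2=0
t3.Δ1 s4=1 s0=1 clk=0 s3=1 s1=0 s2=0
t4.Δ0 s4=1 s0=1 clk=0 s3=1 s1=0 s2=0
t4.Δ1 s4=1 s0=1 clk=1 s3=1 s1=0 s2=0
t4.Δ2 s4=1 s0=1 clk=1 s3=0 s1=0 s2=0
t4.Δ3 s4=0 s0=1 clk=1 s3=0 s1=0 s2=0
t4.Δ4 s4=0 s0=0 clk=1 s3=0 s1=0 s2=0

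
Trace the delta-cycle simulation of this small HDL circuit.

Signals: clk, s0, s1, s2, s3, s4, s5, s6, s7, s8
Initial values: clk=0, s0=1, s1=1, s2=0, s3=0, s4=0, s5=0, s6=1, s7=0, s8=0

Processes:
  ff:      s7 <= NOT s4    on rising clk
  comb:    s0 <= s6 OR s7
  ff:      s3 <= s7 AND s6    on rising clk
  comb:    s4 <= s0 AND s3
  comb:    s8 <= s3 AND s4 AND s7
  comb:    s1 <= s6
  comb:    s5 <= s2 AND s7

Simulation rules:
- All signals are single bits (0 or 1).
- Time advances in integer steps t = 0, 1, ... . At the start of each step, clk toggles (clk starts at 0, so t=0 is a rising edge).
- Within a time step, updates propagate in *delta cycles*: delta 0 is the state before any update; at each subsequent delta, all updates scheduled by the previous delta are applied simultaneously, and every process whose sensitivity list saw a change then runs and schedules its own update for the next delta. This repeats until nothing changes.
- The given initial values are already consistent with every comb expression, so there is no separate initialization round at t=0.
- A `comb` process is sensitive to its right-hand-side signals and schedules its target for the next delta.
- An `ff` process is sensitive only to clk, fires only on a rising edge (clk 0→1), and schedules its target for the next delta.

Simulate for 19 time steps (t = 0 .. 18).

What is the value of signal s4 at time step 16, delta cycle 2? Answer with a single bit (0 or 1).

t=0 Δ0: s7=0 s1=1 s3=0 s4=0 clk=0 s2=0 s5=0 s8=0 s6=1 s0=1
  Δ1: clk:0→1
  Δ2: s7:0→1
  (2Δ to stable)
t=1 Δ0: s7=1 s1=1 s3=0 s4=0 clk=1 s2=0 s5=0 s8=0 s6=1 s0=1
  Δ1: clk:1→0
  (1Δ to stable)
t=2 Δ0: s7=1 s1=1 s3=0 s4=0 clk=0 s2=0 s5=0 s8=0 s6=1 s0=1
  Δ1: clk:0→1
  Δ2: s3:0→1
  Δ3: s4:0→1
  Δ4: s8:0→1
  (4Δ to stable)
t=3 Δ0: s7=1 s1=1 s3=1 s4=1 clk=1 s2=0 s5=0 s8=1 s6=1 s0=1
  Δ1: clk:1→0
  (1Δ to stable)
t=4 Δ0: s7=1 s1=1 s3=1 s4=1 clk=0 s2=0 s5=0 s8=1 s6=1 s0=1
  Δ1: clk:0→1
  Δ2: s7:1→0
  Δ3: s8:1→0
  (3Δ to stable)
t=5 Δ0: s7=0 s1=1 s3=1 s4=1 clk=1 s2=0 s5=0 s8=0 s6=1 s0=1
  Δ1: clk:1→0
  (1Δ to stable)
t=6 Δ0: s7=0 s1=1 s3=1 s4=1 clk=0 s2=0 s5=0 s8=0 s6=1 s0=1
  Δ1: clk:0→1
  Δ2: s3:1→0
  Δ3: s4:1→0
  (3Δ to stable)
t=7 Δ0: s7=0 s1=1 s3=0 s4=0 clk=1 s2=0 s5=0 s8=0 s6=1 s0=1
  Δ1: clk:1→0
  (1Δ to stable)
t=8 Δ0: s7=0 s1=1 s3=0 s4=0 clk=0 s2=0 s5=0 s8=0 s6=1 s0=1
  Δ1: clk:0→1
  Δ2: s7:0→1
  (2Δ to stable)
t=9 Δ0: s7=1 s1=1 s3=0 s4=0 clk=1 s2=0 s5=0 s8=0 s6=1 s0=1
  Δ1: clk:1→0
  (1Δ to stable)
t=10 Δ0: s7=1 s1=1 s3=0 s4=0 clk=0 s2=0 s5=0 s8=0 s6=1 s0=1
  Δ1: clk:0→1
  Δ2: s3:0→1
  Δ3: s4:0→1
  Δ4: s8:0→1
  (4Δ to stable)
t=11 Δ0: s7=1 s1=1 s3=1 s4=1 clk=1 s2=0 s5=0 s8=1 s6=1 s0=1
  Δ1: clk:1→0
  (1Δ to stable)
t=12 Δ0: s7=1 s1=1 s3=1 s4=1 clk=0 s2=0 s5=0 s8=1 s6=1 s0=1
  Δ1: clk:0→1
  Δ2: s7:1→0
  Δ3: s8:1→0
  (3Δ to stable)
t=13 Δ0: s7=0 s1=1 s3=1 s4=1 clk=1 s2=0 s5=0 s8=0 s6=1 s0=1
  Δ1: clk:1→0
  (1Δ to stable)
t=14 Δ0: s7=0 s1=1 s3=1 s4=1 clk=0 s2=0 s5=0 s8=0 s6=1 s0=1
  Δ1: clk:0→1
  Δ2: s3:1→0
  Δ3: s4:1→0
  (3Δ to stable)
t=15 Δ0: s7=0 s1=1 s3=0 s4=0 clk=1 s2=0 s5=0 s8=0 s6=1 s0=1
  Δ1: clk:1→0
  (1Δ to stable)
t=16 Δ0: s7=0 s1=1 s3=0 s4=0 clk=0 s2=0 s5=0 s8=0 s6=1 s0=1
  Δ1: clk:0→1
  Δ2: s7:0→1
  (2Δ to stable)
t=17 Δ0: s7=1 s1=1 s3=0 s4=0 clk=1 s2=0 s5=0 s8=0 s6=1 s0=1
  Δ1: clk:1→0
  (1Δ to stable)
t=18 Δ0: s7=1 s1=1 s3=0 s4=0 clk=0 s2=0 s5=0 s8=0 s6=1 s0=1
  Δ1: clk:0→1
  Δ2: s3:0→1
  Δ3: s4:0→1
  Δ4: s8:0→1
  (4Δ to stable)

0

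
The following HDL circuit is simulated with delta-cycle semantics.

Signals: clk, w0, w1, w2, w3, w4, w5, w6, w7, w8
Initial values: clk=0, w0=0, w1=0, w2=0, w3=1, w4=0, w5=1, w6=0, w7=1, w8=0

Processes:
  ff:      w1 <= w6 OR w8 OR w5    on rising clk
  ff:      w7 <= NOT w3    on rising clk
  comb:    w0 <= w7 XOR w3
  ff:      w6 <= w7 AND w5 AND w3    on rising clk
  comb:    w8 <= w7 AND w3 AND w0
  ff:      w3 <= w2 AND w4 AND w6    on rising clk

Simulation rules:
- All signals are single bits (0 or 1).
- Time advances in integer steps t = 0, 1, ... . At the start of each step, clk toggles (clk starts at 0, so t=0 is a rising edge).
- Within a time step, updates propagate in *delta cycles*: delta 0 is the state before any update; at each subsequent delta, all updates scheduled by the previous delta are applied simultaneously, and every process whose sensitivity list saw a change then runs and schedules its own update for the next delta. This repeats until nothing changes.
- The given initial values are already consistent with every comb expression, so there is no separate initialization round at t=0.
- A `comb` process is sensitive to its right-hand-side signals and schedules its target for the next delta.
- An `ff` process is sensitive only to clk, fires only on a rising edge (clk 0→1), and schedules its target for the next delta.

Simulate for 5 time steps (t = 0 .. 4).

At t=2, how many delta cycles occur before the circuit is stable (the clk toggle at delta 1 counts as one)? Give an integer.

t=0 Δ0: w3=1 w2=0 w5=1 w4=0 w7=1 clk=0 w1=0 w6=0 w8=0 w0=0
  Δ1: clk:0→1
  Δ2: w3:1→0, w7:1→0, w1:0→1, w6:0→1
  (2Δ to stable)
t=1 Δ0: w3=0 w2=0 w5=1 w4=0 w7=0 clk=1 w1=1 w6=1 w8=0 w0=0
  Δ1: clk:1→0
  (1Δ to stable)
t=2 Δ0: w3=0 w2=0 w5=1 w4=0 w7=0 clk=0 w1=1 w6=1 w8=0 w0=0
  Δ1: clk:0→1
  Δ2: w7:0→1, w6:1→0
  Δ3: w0:0→1
  (3Δ to stable)
t=3 Δ0: w3=0 w2=0 w5=1 w4=0 w7=1 clk=1 w1=1 w6=0 w8=0 w0=1
  Δ1: clk:1→0
  (1Δ to stable)
t=4 Δ0: w3=0 w2=0 w5=1 w4=0 w7=1 clk=0 w1=1 w6=0 w8=0 w0=1
  Δ1: clk:0→1
  (1Δ to stable)

3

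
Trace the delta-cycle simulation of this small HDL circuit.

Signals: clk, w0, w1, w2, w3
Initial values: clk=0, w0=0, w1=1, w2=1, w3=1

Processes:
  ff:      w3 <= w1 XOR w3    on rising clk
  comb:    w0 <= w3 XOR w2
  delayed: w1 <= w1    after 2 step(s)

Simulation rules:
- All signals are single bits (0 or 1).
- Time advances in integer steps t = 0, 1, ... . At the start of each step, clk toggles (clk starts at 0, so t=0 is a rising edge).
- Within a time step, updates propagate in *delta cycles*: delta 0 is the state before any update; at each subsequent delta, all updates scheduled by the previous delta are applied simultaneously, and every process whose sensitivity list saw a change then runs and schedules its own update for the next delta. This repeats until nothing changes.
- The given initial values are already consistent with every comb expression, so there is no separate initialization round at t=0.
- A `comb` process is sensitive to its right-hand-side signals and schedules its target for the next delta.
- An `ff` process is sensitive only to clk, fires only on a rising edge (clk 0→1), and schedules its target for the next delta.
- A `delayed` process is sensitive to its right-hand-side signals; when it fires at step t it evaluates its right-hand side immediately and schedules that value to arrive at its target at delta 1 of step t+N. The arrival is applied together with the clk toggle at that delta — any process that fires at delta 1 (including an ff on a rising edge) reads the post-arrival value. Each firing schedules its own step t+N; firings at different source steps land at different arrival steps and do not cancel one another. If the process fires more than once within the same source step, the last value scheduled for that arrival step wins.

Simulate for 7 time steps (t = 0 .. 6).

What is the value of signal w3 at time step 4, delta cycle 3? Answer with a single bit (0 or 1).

0

t0.Δ0 w0=0 w2=1 clk=0 w3=1 w1=1
t0.Δ1 w0=0 w2=1 clk=1 w3=1 w1=1
t0.Δ2 w0=0 w2=1 clk=1 w3=0 w1=1
t0.Δ3 w0=1 w2=1 clk=1 w3=0 w1=1
t1.Δ0 w0=1 w2=1 clk=1 w3=0 w1=1
t1.Δ1 w0=1 w2=1 clk=0 w3=0 w1=1
t2.Δ0 w0=1 w2=1 clk=0 w3=0 w1=1
t2.Δ1 w0=1 w2=1 clk=1 w3=0 w1=1
t2.Δ2 w0=1 w2=1 clk=1 w3=1 w1=1
t2.Δ3 w0=0 w2=1 clk=1 w3=1 w1=1
t3.Δ0 w0=0 w2=1 clk=1 w3=1 w1=1
t3.Δ1 w0=0 w2=1 clk=0 w3=1 w1=1
t4.Δ0 w0=0 w2=1 clk=0 w3=1 w1=1
t4.Δ1 w0=0 w2=1 clk=1 w3=1 w1=1
t4.Δ2 w0=0 w2=1 clk=1 w3=0 w1=1
t4.Δ3 w0=1 w2=1 clk=1 w3=0 w1=1
t5.Δ0 w0=1 w2=1 clk=1 w3=0 w1=1
t5.Δ1 w0=1 w2=1 clk=0 w3=0 w1=1
t6.Δ0 w0=1 w2=1 clk=0 w3=0 w1=1
t6.Δ1 w0=1 w2=1 clk=1 w3=0 w1=1
t6.Δ2 w0=1 w2=1 clk=1 w3=1 w1=1
t6.Δ3 w0=0 w2=1 clk=1 w3=1 w1=1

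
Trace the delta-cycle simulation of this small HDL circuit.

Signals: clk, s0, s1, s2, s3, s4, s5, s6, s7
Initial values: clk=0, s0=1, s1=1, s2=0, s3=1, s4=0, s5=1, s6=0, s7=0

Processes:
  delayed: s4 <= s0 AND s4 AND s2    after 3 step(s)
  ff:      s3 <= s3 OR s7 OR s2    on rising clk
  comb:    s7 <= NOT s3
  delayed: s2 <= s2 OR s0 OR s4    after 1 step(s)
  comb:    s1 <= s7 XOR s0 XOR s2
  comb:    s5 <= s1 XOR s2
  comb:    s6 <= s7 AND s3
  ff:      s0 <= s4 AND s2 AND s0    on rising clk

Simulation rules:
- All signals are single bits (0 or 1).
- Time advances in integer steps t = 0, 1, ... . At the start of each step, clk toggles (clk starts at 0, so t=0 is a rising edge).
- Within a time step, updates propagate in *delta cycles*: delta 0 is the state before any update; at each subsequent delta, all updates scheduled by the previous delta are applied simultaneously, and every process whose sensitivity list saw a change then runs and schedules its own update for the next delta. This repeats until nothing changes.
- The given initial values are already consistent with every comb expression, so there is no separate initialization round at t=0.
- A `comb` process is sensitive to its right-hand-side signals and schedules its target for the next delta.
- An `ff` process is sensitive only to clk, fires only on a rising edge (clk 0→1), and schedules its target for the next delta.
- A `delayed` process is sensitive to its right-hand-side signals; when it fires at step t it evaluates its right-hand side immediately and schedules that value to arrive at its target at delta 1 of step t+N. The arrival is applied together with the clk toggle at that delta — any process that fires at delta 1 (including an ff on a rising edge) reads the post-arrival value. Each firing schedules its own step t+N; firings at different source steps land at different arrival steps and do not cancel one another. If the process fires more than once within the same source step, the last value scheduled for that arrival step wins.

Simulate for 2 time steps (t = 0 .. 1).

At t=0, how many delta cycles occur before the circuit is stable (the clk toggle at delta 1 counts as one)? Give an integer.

4

[bits: s1,s6,s4,s7,s3,s2,s0,s5,clk]
t=0: Δ0=100010110 Δ1=100010111 Δ2=100010011 Δ3=000010011 Δ4=000010001 | 4Δ
t=1: Δ0=000010001 Δ1=000010000 | 1Δ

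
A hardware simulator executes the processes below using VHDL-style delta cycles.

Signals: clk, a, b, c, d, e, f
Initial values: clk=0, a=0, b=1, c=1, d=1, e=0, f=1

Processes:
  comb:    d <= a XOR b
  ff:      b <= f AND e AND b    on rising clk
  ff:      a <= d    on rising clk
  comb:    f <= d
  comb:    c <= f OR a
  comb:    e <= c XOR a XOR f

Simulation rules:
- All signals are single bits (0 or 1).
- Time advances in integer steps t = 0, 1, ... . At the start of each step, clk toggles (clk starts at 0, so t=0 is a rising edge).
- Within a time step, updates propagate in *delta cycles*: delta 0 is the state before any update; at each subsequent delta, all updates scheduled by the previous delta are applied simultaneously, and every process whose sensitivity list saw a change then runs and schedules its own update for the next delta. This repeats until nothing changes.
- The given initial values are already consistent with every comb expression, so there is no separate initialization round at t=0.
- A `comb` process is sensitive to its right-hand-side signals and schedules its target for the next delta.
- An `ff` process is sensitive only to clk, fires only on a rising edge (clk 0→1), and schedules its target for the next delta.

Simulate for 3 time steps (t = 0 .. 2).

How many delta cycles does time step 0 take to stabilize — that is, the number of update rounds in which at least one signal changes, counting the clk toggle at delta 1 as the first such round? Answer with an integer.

3

[bits: e,a,c,clk,b,f,d]
t=0: Δ0=0010111 Δ1=0011111 Δ2=0111011 Δ3=1111011 | 3Δ
t=1: Δ0=1111011 Δ1=1110011 | 1Δ
t=2: Δ0=1110011 Δ1=1111011 | 1Δ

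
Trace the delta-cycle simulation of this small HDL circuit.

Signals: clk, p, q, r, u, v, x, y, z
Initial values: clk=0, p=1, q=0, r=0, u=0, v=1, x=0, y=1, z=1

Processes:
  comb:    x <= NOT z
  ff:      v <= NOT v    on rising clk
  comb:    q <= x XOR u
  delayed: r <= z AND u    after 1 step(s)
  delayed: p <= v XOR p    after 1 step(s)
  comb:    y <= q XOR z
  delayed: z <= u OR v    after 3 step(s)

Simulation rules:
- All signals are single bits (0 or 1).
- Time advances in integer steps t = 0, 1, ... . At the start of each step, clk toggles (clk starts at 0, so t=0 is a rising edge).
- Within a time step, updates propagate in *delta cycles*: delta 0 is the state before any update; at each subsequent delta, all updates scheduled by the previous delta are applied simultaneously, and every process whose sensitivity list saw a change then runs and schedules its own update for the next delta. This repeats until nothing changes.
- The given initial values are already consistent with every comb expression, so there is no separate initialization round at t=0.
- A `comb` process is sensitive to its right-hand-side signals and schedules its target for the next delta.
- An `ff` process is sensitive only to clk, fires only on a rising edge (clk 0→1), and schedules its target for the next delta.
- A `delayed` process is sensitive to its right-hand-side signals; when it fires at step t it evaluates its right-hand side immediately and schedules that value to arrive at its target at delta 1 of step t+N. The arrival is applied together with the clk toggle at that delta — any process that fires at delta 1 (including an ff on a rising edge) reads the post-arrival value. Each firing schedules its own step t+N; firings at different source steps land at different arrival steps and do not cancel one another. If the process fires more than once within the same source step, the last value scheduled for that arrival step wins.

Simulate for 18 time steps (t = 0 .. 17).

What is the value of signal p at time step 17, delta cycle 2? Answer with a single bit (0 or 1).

1

[bits: r,z,q,p,y,u,clk,x,v]
t=0: Δ0=010110001 Δ1=010110101 Δ2=010110100 | 2Δ
t=1: Δ0=010110100 Δ1=010110000 | 1Δ
t=2: Δ0=010110000 Δ1=010110100 Δ2=010110101 | 2Δ
t=3: Δ0=010110101 Δ1=000010001 Δ2=000000011 Δ3=001000011 Δ4=001010011 | 4Δ
t=4: Δ0=001010011 Δ1=001110111 Δ2=001110110 | 2Δ
t=5: Δ0=001110110 Δ1=011110010 Δ2=011100000 Δ3=010100000 Δ4=010110000 | 4Δ
t=6: Δ0=010110000 Δ1=010110100 Δ2=010110101 | 2Δ
t=7: Δ0=010110101 Δ1=000010001 Δ2=000000011 Δ3=001000011 Δ4=001010011 | 4Δ
t=8: Δ0=001010011 Δ1=001110111 Δ2=001110110 | 2Δ
t=9: Δ0=001110110 Δ1=011110010 Δ2=011100000 Δ3=010100000 Δ4=010110000 | 4Δ
t=10: Δ0=010110000 Δ1=010110100 Δ2=010110101 | 2Δ
t=11: Δ0=010110101 Δ1=000010001 Δ2=000000011 Δ3=001000011 Δ4=001010011 | 4Δ
t=12: Δ0=001010011 Δ1=001110111 Δ2=001110110 | 2Δ
t=13: Δ0=001110110 Δ1=011110010 Δ2=011100000 Δ3=010100000 Δ4=010110000 | 4Δ
t=14: Δ0=010110000 Δ1=010110100 Δ2=010110101 | 2Δ
t=15: Δ0=010110101 Δ1=000010001 Δ2=000000011 Δ3=001000011 Δ4=001010011 | 4Δ
t=16: Δ0=001010011 Δ1=001110111 Δ2=001110110 | 2Δ
t=17: Δ0=001110110 Δ1=011110010 Δ2=011100000 Δ3=010100000 Δ4=010110000 | 4Δ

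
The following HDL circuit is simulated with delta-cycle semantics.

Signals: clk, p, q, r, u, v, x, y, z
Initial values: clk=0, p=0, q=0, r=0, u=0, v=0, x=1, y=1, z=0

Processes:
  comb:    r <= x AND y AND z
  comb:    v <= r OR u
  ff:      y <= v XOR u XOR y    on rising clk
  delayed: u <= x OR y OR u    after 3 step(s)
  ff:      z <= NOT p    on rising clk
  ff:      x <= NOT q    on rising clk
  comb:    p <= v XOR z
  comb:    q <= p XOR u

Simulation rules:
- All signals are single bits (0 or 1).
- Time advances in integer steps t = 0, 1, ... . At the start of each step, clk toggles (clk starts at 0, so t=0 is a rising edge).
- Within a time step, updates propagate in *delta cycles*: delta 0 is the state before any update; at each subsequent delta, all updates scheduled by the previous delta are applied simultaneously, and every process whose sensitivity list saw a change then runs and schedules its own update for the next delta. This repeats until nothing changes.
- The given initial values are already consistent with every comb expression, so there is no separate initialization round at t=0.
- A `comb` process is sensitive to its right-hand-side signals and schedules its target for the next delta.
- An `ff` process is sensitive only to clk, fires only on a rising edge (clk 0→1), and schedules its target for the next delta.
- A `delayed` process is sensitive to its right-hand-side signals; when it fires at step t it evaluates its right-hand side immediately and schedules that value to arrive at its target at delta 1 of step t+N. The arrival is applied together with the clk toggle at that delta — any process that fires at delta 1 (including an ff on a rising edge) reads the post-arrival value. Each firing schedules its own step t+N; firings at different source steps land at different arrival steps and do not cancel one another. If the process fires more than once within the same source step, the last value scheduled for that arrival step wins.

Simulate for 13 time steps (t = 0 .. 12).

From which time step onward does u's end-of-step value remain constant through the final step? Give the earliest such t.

t=0 Δ0: y=1 z=0 r=0 x=1 q=0 u=0 p=0 clk=0 v=0
  Δ1: clk:0→1
  Δ2: z:0→1
  Δ3: r:0→1, p:0→1
  Δ4: q:0→1, v:0→1
  Δ5: p:1→0
  Δ6: q:1→0
  (6Δ to stable)
t=1 Δ0: y=1 z=1 r=1 x=1 q=0 u=0 p=0 clk=1 v=1
  Δ1: clk:1→0
  (1Δ to stable)
t=2 Δ0: y=1 z=1 r=1 x=1 q=0 u=0 p=0 clk=0 v=1
  Δ1: clk:0→1
  Δ2: y:1→0
  Δ3: r:1→0
  Δ4: v:1→0
  Δ5: p:0→1
  Δ6: q:0→1
  (6Δ to stable)
t=3 Δ0: y=0 z=1 r=0 x=1 q=1 u=0 p=1 clk=1 v=0
  Δ1: clk:1→0
  (1Δ to stable)
t=4 Δ0: y=0 z=1 r=0 x=1 q=1 u=0 p=1 clk=0 v=0
  Δ1: clk:0→1
  Δ2: z:1→0, x:1→0
  Δ3: p:1→0
  Δ4: q:1→0
  (4Δ to stable)
t=5 Δ0: y=0 z=0 r=0 x=0 q=0 u=0 p=0 clk=1 v=0
  Δ1: u:0→1, clk:1→0
  Δ2: q:0→1, v:0→1
  Δ3: p:0→1
  Δ4: q:1→0
  (4Δ to stable)
t=6 Δ0: y=0 z=0 r=0 x=0 q=0 u=1 p=1 clk=0 v=1
  Δ1: clk:0→1
  Δ2: x:0→1
  (2Δ to stable)
t=7 Δ0: y=0 z=0 r=0 x=1 q=0 u=1 p=1 clk=1 v=1
  Δ1: u:1→0, clk:1→0
  Δ2: q:0→1, v:1→0
  Δ3: p:1→0
  Δ4: q:1→0
  (4Δ to stable)
t=8 Δ0: y=0 z=0 r=0 x=1 q=0 u=0 p=0 clk=0 v=0
  Δ1: u:0→1, clk:0→1
  Δ2: y:0→1, z:0→1, q:0→1, v:0→1
  Δ3: r:0→1
  (3Δ to stable)
t=9 Δ0: y=1 z=1 r=1 x=1 q=1 u=1 p=0 clk=1 v=1
  Δ1: clk:1→0
  (1Δ to stable)
t=10 Δ0: y=1 z=1 r=1 x=1 q=1 u=1 p=0 clk=0 v=1
  Δ1: clk:0→1
  Δ2: x:1→0
  Δ3: r:1→0
  (3Δ to stable)
t=11 Δ0: y=1 z=1 r=0 x=0 q=1 u=1 p=0 clk=1 v=1
  Δ1: clk:1→0
  (1Δ to stable)
t=12 Δ0: y=1 z=1 r=0 x=0 q=1 u=1 p=0 clk=0 v=1
  Δ1: clk:0→1
  (1Δ to stable)

8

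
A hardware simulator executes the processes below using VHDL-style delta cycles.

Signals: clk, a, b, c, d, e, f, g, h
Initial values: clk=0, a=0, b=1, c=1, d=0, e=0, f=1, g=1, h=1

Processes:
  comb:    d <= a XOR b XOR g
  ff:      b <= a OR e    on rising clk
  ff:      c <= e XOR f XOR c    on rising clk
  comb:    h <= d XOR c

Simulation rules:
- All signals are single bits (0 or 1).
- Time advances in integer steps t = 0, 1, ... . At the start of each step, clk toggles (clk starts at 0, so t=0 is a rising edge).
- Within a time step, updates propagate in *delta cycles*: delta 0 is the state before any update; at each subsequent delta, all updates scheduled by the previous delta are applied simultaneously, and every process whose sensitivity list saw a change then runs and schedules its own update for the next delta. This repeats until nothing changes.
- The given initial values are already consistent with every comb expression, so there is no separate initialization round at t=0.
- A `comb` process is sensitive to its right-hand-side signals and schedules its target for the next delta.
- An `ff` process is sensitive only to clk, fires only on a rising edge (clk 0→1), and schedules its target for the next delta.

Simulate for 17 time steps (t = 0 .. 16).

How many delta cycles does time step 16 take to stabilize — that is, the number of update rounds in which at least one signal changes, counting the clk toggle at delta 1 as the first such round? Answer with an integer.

t=0 Δ0: c=1 f=1 clk=0 a=0 e=0 d=0 h=1 b=1 g=1
  Δ1: clk:0→1
  Δ2: c:1→0, b:1→0
  Δ3: d:0→1, h:1→0
  Δ4: h:0→1
  (4Δ to stable)
t=1 Δ0: c=0 f=1 clk=1 a=0 e=0 d=1 h=1 b=0 g=1
  Δ1: clk:1→0
  (1Δ to stable)
t=2 Δ0: c=0 f=1 clk=0 a=0 e=0 d=1 h=1 b=0 g=1
  Δ1: clk:0→1
  Δ2: c:0→1
  Δ3: h:1→0
  (3Δ to stable)
t=3 Δ0: c=1 f=1 clk=1 a=0 e=0 d=1 h=0 b=0 g=1
  Δ1: clk:1→0
  (1Δ to stable)
t=4 Δ0: c=1 f=1 clk=0 a=0 e=0 d=1 h=0 b=0 g=1
  Δ1: clk:0→1
  Δ2: c:1→0
  Δ3: h:0→1
  (3Δ to stable)
t=5 Δ0: c=0 f=1 clk=1 a=0 e=0 d=1 h=1 b=0 g=1
  Δ1: clk:1→0
  (1Δ to stable)
t=6 Δ0: c=0 f=1 clk=0 a=0 e=0 d=1 h=1 b=0 g=1
  Δ1: clk:0→1
  Δ2: c:0→1
  Δ3: h:1→0
  (3Δ to stable)
t=7 Δ0: c=1 f=1 clk=1 a=0 e=0 d=1 h=0 b=0 g=1
  Δ1: clk:1→0
  (1Δ to stable)
t=8 Δ0: c=1 f=1 clk=0 a=0 e=0 d=1 h=0 b=0 g=1
  Δ1: clk:0→1
  Δ2: c:1→0
  Δ3: h:0→1
  (3Δ to stable)
t=9 Δ0: c=0 f=1 clk=1 a=0 e=0 d=1 h=1 b=0 g=1
  Δ1: clk:1→0
  (1Δ to stable)
t=10 Δ0: c=0 f=1 clk=0 a=0 e=0 d=1 h=1 b=0 g=1
  Δ1: clk:0→1
  Δ2: c:0→1
  Δ3: h:1→0
  (3Δ to stable)
t=11 Δ0: c=1 f=1 clk=1 a=0 e=0 d=1 h=0 b=0 g=1
  Δ1: clk:1→0
  (1Δ to stable)
t=12 Δ0: c=1 f=1 clk=0 a=0 e=0 d=1 h=0 b=0 g=1
  Δ1: clk:0→1
  Δ2: c:1→0
  Δ3: h:0→1
  (3Δ to stable)
t=13 Δ0: c=0 f=1 clk=1 a=0 e=0 d=1 h=1 b=0 g=1
  Δ1: clk:1→0
  (1Δ to stable)
t=14 Δ0: c=0 f=1 clk=0 a=0 e=0 d=1 h=1 b=0 g=1
  Δ1: clk:0→1
  Δ2: c:0→1
  Δ3: h:1→0
  (3Δ to stable)
t=15 Δ0: c=1 f=1 clk=1 a=0 e=0 d=1 h=0 b=0 g=1
  Δ1: clk:1→0
  (1Δ to stable)
t=16 Δ0: c=1 f=1 clk=0 a=0 e=0 d=1 h=0 b=0 g=1
  Δ1: clk:0→1
  Δ2: c:1→0
  Δ3: h:0→1
  (3Δ to stable)

3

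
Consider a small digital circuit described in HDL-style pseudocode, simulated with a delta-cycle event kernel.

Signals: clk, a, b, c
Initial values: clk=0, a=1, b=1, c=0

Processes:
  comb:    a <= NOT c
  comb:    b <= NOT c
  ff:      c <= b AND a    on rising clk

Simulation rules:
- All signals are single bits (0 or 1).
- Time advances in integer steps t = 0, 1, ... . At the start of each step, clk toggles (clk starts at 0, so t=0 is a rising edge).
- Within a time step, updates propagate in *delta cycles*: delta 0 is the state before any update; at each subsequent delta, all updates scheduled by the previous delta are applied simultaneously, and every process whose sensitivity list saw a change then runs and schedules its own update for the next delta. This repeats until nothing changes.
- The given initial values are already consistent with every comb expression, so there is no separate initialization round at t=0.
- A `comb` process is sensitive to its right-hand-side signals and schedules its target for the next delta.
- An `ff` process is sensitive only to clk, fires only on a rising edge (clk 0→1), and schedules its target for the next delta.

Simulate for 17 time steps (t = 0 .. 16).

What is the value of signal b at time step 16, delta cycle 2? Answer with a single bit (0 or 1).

t0.Δ0 b=1 c=0 clk=0 a=1
t0.Δ1 b=1 c=0 clk=1 a=1
t0.Δ2 b=1 c=1 clk=1 a=1
t0.Δ3 b=0 c=1 clk=1 a=0
t1.Δ0 b=0 c=1 clk=1 a=0
t1.Δ1 b=0 c=1 clk=0 a=0
t2.Δ0 b=0 c=1 clk=0 a=0
t2.Δ1 b=0 c=1 clk=1 a=0
t2.Δ2 b=0 c=0 clk=1 a=0
t2.Δ3 b=1 c=0 clk=1 a=1
t3.Δ0 b=1 c=0 clk=1 a=1
t3.Δ1 b=1 c=0 clk=0 a=1
t4.Δ0 b=1 c=0 clk=0 a=1
t4.Δ1 b=1 c=0 clk=1 a=1
t4.Δ2 b=1 c=1 clk=1 a=1
t4.Δ3 b=0 c=1 clk=1 a=0
t5.Δ0 b=0 c=1 clk=1 a=0
t5.Δ1 b=0 c=1 clk=0 a=0
t6.Δ0 b=0 c=1 clk=0 a=0
t6.Δ1 b=0 c=1 clk=1 a=0
t6.Δ2 b=0 c=0 clk=1 a=0
t6.Δ3 b=1 c=0 clk=1 a=1
t7.Δ0 b=1 c=0 clk=1 a=1
t7.Δ1 b=1 c=0 clk=0 a=1
t8.Δ0 b=1 c=0 clk=0 a=1
t8.Δ1 b=1 c=0 clk=1 a=1
t8.Δ2 b=1 c=1 clk=1 a=1
t8.Δ3 b=0 c=1 clk=1 a=0
t9.Δ0 b=0 c=1 clk=1 a=0
t9.Δ1 b=0 c=1 clk=0 a=0
t10.Δ0 b=0 c=1 clk=0 a=0
t10.Δ1 b=0 c=1 clk=1 a=0
t10.Δ2 b=0 c=0 clk=1 a=0
t10.Δ3 b=1 c=0 clk=1 a=1
t11.Δ0 b=1 c=0 clk=1 a=1
t11.Δ1 b=1 c=0 clk=0 a=1
t12.Δ0 b=1 c=0 clk=0 a=1
t12.Δ1 b=1 c=0 clk=1 a=1
t12.Δ2 b=1 c=1 clk=1 a=1
t12.Δ3 b=0 c=1 clk=1 a=0
t13.Δ0 b=0 c=1 clk=1 a=0
t13.Δ1 b=0 c=1 clk=0 a=0
t14.Δ0 b=0 c=1 clk=0 a=0
t14.Δ1 b=0 c=1 clk=1 a=0
t14.Δ2 b=0 c=0 clk=1 a=0
t14.Δ3 b=1 c=0 clk=1 a=1
t15.Δ0 b=1 c=0 clk=1 a=1
t15.Δ1 b=1 c=0 clk=0 a=1
t16.Δ0 b=1 c=0 clk=0 a=1
t16.Δ1 b=1 c=0 clk=1 a=1
t16.Δ2 b=1 c=1 clk=1 a=1
t16.Δ3 b=0 c=1 clk=1 a=0

1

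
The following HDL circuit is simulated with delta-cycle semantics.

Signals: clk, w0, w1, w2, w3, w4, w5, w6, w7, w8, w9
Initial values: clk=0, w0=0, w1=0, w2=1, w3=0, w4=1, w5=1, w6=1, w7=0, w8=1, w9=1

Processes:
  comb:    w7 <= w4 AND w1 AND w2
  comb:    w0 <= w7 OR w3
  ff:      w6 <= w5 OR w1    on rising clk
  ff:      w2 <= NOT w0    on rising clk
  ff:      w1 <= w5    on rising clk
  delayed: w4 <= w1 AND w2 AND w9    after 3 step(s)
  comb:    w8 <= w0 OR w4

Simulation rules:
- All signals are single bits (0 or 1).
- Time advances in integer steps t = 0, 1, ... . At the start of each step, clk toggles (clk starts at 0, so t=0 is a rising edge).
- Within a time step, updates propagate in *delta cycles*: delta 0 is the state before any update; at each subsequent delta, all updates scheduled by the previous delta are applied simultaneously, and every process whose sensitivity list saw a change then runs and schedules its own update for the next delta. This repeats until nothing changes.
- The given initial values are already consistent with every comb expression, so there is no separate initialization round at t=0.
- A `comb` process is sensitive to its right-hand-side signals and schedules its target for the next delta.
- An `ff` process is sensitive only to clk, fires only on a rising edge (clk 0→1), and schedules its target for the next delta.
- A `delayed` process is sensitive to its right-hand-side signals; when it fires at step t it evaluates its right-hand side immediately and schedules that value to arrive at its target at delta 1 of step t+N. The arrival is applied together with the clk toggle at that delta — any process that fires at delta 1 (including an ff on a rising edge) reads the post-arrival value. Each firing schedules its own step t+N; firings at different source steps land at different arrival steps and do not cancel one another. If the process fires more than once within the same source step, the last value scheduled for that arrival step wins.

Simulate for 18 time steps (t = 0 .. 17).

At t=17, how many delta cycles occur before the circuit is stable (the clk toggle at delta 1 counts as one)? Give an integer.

4

t0.Δ0 w7=0 w9=1 w5=1 w4=1 w6=1 w3=0 w0=0 clk=0 w1=0 w2=1 w8=1
t0.Δ1 w7=0 w9=1 w5=1 w4=1 w6=1 w3=0 w0=0 clk=1 w1=0 w2=1 w8=1
t0.Δ2 w7=0 w9=1 w5=1 w4=1 w6=1 w3=0 w0=0 clk=1 w1=1 w2=1 w8=1
t0.Δ3 w7=1 w9=1 w5=1 w4=1 w6=1 w3=0 w0=0 clk=1 w1=1 w2=1 w8=1
t0.Δ4 w7=1 w9=1 w5=1 w4=1 w6=1 w3=0 w0=1 clk=1 w1=1 w2=1 w8=1
t1.Δ0 w7=1 w9=1 w5=1 w4=1 w6=1 w3=0 w0=1 clk=1 w1=1 w2=1 w8=1
t1.Δ1 w7=1 w9=1 w5=1 w4=1 w6=1 w3=0 w0=1 clk=0 w1=1 w2=1 w8=1
t2.Δ0 w7=1 w9=1 w5=1 w4=1 w6=1 w3=0 w0=1 clk=0 w1=1 w2=1 w8=1
t2.Δ1 w7=1 w9=1 w5=1 w4=1 w6=1 w3=0 w0=1 clk=1 w1=1 w2=1 w8=1
t2.Δ2 w7=1 w9=1 w5=1 w4=1 w6=1 w3=0 w0=1 clk=1 w1=1 w2=0 w8=1
t2.Δ3 w7=0 w9=1 w5=1 w4=1 w6=1 w3=0 w0=1 clk=1 w1=1 w2=0 w8=1
t2.Δ4 w7=0 w9=1 w5=1 w4=1 w6=1 w3=0 w0=0 clk=1 w1=1 w2=0 w8=1
t3.Δ0 w7=0 w9=1 w5=1 w4=1 w6=1 w3=0 w0=0 clk=1 w1=1 w2=0 w8=1
t3.Δ1 w7=0 w9=1 w5=1 w4=1 w6=1 w3=0 w0=0 clk=0 w1=1 w2=0 w8=1
t4.Δ0 w7=0 w9=1 w5=1 w4=1 w6=1 w3=0 w0=0 clk=0 w1=1 w2=0 w8=1
t4.Δ1 w7=0 w9=1 w5=1 w4=1 w6=1 w3=0 w0=0 clk=1 w1=1 w2=0 w8=1
t4.Δ2 w7=0 w9=1 w5=1 w4=1 w6=1 w3=0 w0=0 clk=1 w1=1 w2=1 w8=1
t4.Δ3 w7=1 w9=1 w5=1 w4=1 w6=1 w3=0 w0=0 clk=1 w1=1 w2=1 w8=1
t4.Δ4 w7=1 w9=1 w5=1 w4=1 w6=1 w3=0 w0=1 clk=1 w1=1 w2=1 w8=1
t5.Δ0 w7=1 w9=1 w5=1 w4=1 w6=1 w3=0 w0=1 clk=1 w1=1 w2=1 w8=1
t5.Δ1 w7=1 w9=1 w5=1 w4=0 w6=1 w3=0 w0=1 clk=0 w1=1 w2=1 w8=1
t5.Δ2 w7=0 w9=1 w5=1 w4=0 w6=1 w3=0 w0=1 clk=0 w1=1 w2=1 w8=1
t5.Δ3 w7=0 w9=1 w5=1 w4=0 w6=1 w3=0 w0=0 clk=0 w1=1 w2=1 w8=1
t5.Δ4 w7=0 w9=1 w5=1 w4=0 w6=1 w3=0 w0=0 clk=0 w1=1 w2=1 w8=0
t6.Δ0 w7=0 w9=1 w5=1 w4=0 w6=1 w3=0 w0=0 clk=0 w1=1 w2=1 w8=0
t6.Δ1 w7=0 w9=1 w5=1 w4=0 w6=1 w3=0 w0=0 clk=1 w1=1 w2=1 w8=0
t7.Δ0 w7=0 w9=1 w5=1 w4=0 w6=1 w3=0 w0=0 clk=1 w1=1 w2=1 w8=0
t7.Δ1 w7=0 w9=1 w5=1 w4=1 w6=1 w3=0 w0=0 clk=0 w1=1 w2=1 w8=0
t7.Δ2 w7=1 w9=1 w5=1 w4=1 w6=1 w3=0 w0=0 clk=0 w1=1 w2=1 w8=1
t7.Δ3 w7=1 w9=1 w5=1 w4=1 w6=1 w3=0 w0=1 clk=0 w1=1 w2=1 w8=1
t8.Δ0 w7=1 w9=1 w5=1 w4=1 w6=1 w3=0 w0=1 clk=0 w1=1 w2=1 w8=1
t8.Δ1 w7=1 w9=1 w5=1 w4=1 w6=1 w3=0 w0=1 clk=1 w1=1 w2=1 w8=1
t8.Δ2 w7=1 w9=1 w5=1 w4=1 w6=1 w3=0 w0=1 clk=1 w1=1 w2=0 w8=1
t8.Δ3 w7=0 w9=1 w5=1 w4=1 w6=1 w3=0 w0=1 clk=1 w1=1 w2=0 w8=1
t8.Δ4 w7=0 w9=1 w5=1 w4=1 w6=1 w3=0 w0=0 clk=1 w1=1 w2=0 w8=1
t9.Δ0 w7=0 w9=1 w5=1 w4=1 w6=1 w3=0 w0=0 clk=1 w1=1 w2=0 w8=1
t9.Δ1 w7=0 w9=1 w5=1 w4=1 w6=1 w3=0 w0=0 clk=0 w1=1 w2=0 w8=1
t10.Δ0 w7=0 w9=1 w5=1 w4=1 w6=1 w3=0 w0=0 clk=0 w1=1 w2=0 w8=1
t10.Δ1 w7=0 w9=1 w5=1 w4=1 w6=1 w3=0 w0=0 clk=1 w1=1 w2=0 w8=1
t10.Δ2 w7=0 w9=1 w5=1 w4=1 w6=1 w3=0 w0=0 clk=1 w1=1 w2=1 w8=1
t10.Δ3 w7=1 w9=1 w5=1 w4=1 w6=1 w3=0 w0=0 clk=1 w1=1 w2=1 w8=1
t10.Δ4 w7=1 w9=1 w5=1 w4=1 w6=1 w3=0 w0=1 clk=1 w1=1 w2=1 w8=1
t11.Δ0 w7=1 w9=1 w5=1 w4=1 w6=1 w3=0 w0=1 clk=1 w1=1 w2=1 w8=1
t11.Δ1 w7=1 w9=1 w5=1 w4=0 w6=1 w3=0 w0=1 clk=0 w1=1 w2=1 w8=1
t11.Δ2 w7=0 w9=1 w5=1 w4=0 w6=1 w3=0 w0=1 clk=0 w1=1 w2=1 w8=1
t11.Δ3 w7=0 w9=1 w5=1 w4=0 w6=1 w3=0 w0=0 clk=0 w1=1 w2=1 w8=1
t11.Δ4 w7=0 w9=1 w5=1 w4=0 w6=1 w3=0 w0=0 clk=0 w1=1 w2=1 w8=0
t12.Δ0 w7=0 w9=1 w5=1 w4=0 w6=1 w3=0 w0=0 clk=0 w1=1 w2=1 w8=0
t12.Δ1 w7=0 w9=1 w5=1 w4=0 w6=1 w3=0 w0=0 clk=1 w1=1 w2=1 w8=0
t13.Δ0 w7=0 w9=1 w5=1 w4=0 w6=1 w3=0 w0=0 clk=1 w1=1 w2=1 w8=0
t13.Δ1 w7=0 w9=1 w5=1 w4=1 w6=1 w3=0 w0=0 clk=0 w1=1 w2=1 w8=0
t13.Δ2 w7=1 w9=1 w5=1 w4=1 w6=1 w3=0 w0=0 clk=0 w1=1 w2=1 w8=1
t13.Δ3 w7=1 w9=1 w5=1 w4=1 w6=1 w3=0 w0=1 clk=0 w1=1 w2=1 w8=1
t14.Δ0 w7=1 w9=1 w5=1 w4=1 w6=1 w3=0 w0=1 clk=0 w1=1 w2=1 w8=1
t14.Δ1 w7=1 w9=1 w5=1 w4=1 w6=1 w3=0 w0=1 clk=1 w1=1 w2=1 w8=1
t14.Δ2 w7=1 w9=1 w5=1 w4=1 w6=1 w3=0 w0=1 clk=1 w1=1 w2=0 w8=1
t14.Δ3 w7=0 w9=1 w5=1 w4=1 w6=1 w3=0 w0=1 clk=1 w1=1 w2=0 w8=1
t14.Δ4 w7=0 w9=1 w5=1 w4=1 w6=1 w3=0 w0=0 clk=1 w1=1 w2=0 w8=1
t15.Δ0 w7=0 w9=1 w5=1 w4=1 w6=1 w3=0 w0=0 clk=1 w1=1 w2=0 w8=1
t15.Δ1 w7=0 w9=1 w5=1 w4=1 w6=1 w3=0 w0=0 clk=0 w1=1 w2=0 w8=1
t16.Δ0 w7=0 w9=1 w5=1 w4=1 w6=1 w3=0 w0=0 clk=0 w1=1 w2=0 w8=1
t16.Δ1 w7=0 w9=1 w5=1 w4=1 w6=1 w3=0 w0=0 clk=1 w1=1 w2=0 w8=1
t16.Δ2 w7=0 w9=1 w5=1 w4=1 w6=1 w3=0 w0=0 clk=1 w1=1 w2=1 w8=1
t16.Δ3 w7=1 w9=1 w5=1 w4=1 w6=1 w3=0 w0=0 clk=1 w1=1 w2=1 w8=1
t16.Δ4 w7=1 w9=1 w5=1 w4=1 w6=1 w3=0 w0=1 clk=1 w1=1 w2=1 w8=1
t17.Δ0 w7=1 w9=1 w5=1 w4=1 w6=1 w3=0 w0=1 clk=1 w1=1 w2=1 w8=1
t17.Δ1 w7=1 w9=1 w5=1 w4=0 w6=1 w3=0 w0=1 clk=0 w1=1 w2=1 w8=1
t17.Δ2 w7=0 w9=1 w5=1 w4=0 w6=1 w3=0 w0=1 clk=0 w1=1 w2=1 w8=1
t17.Δ3 w7=0 w9=1 w5=1 w4=0 w6=1 w3=0 w0=0 clk=0 w1=1 w2=1 w8=1
t17.Δ4 w7=0 w9=1 w5=1 w4=0 w6=1 w3=0 w0=0 clk=0 w1=1 w2=1 w8=0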